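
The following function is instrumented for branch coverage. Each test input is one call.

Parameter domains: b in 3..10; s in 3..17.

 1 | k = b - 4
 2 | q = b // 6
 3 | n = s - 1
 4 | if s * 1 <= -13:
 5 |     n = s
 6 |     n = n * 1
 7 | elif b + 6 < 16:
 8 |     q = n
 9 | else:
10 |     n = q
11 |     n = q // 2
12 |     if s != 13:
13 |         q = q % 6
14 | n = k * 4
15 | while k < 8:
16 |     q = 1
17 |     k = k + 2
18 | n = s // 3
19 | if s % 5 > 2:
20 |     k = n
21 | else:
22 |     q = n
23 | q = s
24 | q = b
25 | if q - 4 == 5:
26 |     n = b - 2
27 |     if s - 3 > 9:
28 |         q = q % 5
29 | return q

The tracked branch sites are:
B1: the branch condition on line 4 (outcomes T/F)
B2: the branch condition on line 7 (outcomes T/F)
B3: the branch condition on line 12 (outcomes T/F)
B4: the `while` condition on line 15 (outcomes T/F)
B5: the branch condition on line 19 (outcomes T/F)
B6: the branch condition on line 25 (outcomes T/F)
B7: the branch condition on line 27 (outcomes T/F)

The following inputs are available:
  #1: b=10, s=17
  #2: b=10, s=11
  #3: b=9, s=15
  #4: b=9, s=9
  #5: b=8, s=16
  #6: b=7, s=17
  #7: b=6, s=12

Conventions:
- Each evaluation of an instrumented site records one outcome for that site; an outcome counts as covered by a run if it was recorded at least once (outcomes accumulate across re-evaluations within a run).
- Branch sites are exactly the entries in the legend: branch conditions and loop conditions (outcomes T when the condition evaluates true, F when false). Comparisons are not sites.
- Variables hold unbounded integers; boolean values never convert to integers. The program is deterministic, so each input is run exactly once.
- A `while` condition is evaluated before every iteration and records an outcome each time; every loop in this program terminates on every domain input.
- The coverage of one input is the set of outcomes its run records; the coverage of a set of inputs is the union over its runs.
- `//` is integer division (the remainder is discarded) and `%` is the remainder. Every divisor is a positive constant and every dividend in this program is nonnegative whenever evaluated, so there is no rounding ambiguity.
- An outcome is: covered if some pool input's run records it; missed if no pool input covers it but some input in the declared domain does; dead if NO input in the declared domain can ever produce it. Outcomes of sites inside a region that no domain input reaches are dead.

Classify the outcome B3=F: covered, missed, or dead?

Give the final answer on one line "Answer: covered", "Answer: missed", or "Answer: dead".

no pool input records B3=F
but domain input (b=10, s=13) does record it -> reachable, so missed

Answer: missed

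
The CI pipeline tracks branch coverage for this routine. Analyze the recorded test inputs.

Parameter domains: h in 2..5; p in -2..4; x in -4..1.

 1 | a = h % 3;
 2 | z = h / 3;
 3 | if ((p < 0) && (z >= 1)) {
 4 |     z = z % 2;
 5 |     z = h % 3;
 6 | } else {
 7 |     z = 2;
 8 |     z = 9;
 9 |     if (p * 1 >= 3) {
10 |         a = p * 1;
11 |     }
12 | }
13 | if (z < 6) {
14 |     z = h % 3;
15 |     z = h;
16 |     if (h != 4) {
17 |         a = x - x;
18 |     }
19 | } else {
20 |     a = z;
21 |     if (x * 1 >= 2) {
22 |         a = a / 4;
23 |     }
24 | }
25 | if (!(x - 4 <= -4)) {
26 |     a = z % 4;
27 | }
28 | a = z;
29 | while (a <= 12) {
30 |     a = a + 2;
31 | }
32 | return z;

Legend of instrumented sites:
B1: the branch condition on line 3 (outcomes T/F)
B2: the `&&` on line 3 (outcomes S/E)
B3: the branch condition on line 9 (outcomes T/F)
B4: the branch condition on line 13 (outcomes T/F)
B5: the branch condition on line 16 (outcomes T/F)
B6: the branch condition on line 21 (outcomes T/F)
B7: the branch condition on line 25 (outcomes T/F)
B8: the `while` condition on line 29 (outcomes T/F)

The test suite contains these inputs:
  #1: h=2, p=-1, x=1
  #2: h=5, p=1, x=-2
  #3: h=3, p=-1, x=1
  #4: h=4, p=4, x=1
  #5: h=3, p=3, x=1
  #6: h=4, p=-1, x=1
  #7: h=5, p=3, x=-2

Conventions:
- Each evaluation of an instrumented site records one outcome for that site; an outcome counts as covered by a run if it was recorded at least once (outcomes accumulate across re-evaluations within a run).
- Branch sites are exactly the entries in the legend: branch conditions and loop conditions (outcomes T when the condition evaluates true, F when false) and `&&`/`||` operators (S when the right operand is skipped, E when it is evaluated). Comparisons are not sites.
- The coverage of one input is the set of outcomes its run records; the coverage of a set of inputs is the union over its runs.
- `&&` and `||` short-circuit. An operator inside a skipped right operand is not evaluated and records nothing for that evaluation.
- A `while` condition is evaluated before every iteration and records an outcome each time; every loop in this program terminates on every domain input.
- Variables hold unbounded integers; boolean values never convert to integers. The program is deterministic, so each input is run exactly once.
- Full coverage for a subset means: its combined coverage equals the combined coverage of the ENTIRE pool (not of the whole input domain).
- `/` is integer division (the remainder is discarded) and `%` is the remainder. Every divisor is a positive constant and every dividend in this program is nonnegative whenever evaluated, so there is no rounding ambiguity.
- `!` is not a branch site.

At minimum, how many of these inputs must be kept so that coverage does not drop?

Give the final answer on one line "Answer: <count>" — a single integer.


#1 (h=2, p=-1, x=1) -> B2->E, B1->F, B3->F, B4->F, B6->F, B7->T, B8->T, B8->T, B8->F; covered: B1=F, B2=E, B3=F, B4=F, B6=F, B7=T, B8=T, B8=F
#2 (h=5, p=1, x=-2) -> B2->S, B1->F, B3->F, B4->F, B6->F, B7->F, B8->T, B8->T, B8->F; covered: B1=F, B2=S, B3=F, B4=F, B6=F, B7=F, B8=T, B8=F
#3 (h=3, p=-1, x=1) -> B2->E, B1->T, B4->T, B5->T, B7->T, B8->T, B8->T, B8->T, B8->T, B8->T, B8->F; covered: B1=T, B2=E, B4=T, B5=T, B7=T, B8=T, B8=F
#4 (h=4, p=4, x=1) -> B2->S, B1->F, B3->T, B4->F, B6->F, B7->T, B8->T, B8->T, B8->F; covered: B1=F, B2=S, B3=T, B4=F, B6=F, B7=T, B8=T, B8=F
#5 (h=3, p=3, x=1) -> B2->S, B1->F, B3->T, B4->F, B6->F, B7->T, B8->T, B8->T, B8->F; covered: B1=F, B2=S, B3=T, B4=F, B6=F, B7=T, B8=T, B8=F
#6 (h=4, p=-1, x=1) -> B2->E, B1->T, B4->T, B5->F, B7->T, B8->T, B8->T, B8->T, B8->T, B8->T, B8->F; covered: B1=T, B2=E, B4=T, B5=F, B7=T, B8=T, B8=F
#7 (h=5, p=3, x=-2) -> B2->S, B1->F, B3->T, B4->F, B6->F, B7->F, B8->T, B8->T, B8->F; covered: B1=F, B2=S, B3=T, B4=F, B6=F, B7=F, B8=T, B8=F
the full pool covers 15 outcomes: B1=T, B1=F, B2=S, B2=E, B3=T, B3=F, B4=T, B4=F, B5=T, B5=F, B6=F, B7=T, B7=F, B8=T, B8=F
every size-1 subset falls short of the 15 outcomes (best: 8/15)
every size-2 subset falls short of the 15 outcomes (best: 13/15)
every size-3 subset falls short of the 15 outcomes (best: 14/15)
the canonical winner is {1, 3, 6, 7}: size 4, full 15-outcome coverage, earliest index list among size-4 covers
Answer: 4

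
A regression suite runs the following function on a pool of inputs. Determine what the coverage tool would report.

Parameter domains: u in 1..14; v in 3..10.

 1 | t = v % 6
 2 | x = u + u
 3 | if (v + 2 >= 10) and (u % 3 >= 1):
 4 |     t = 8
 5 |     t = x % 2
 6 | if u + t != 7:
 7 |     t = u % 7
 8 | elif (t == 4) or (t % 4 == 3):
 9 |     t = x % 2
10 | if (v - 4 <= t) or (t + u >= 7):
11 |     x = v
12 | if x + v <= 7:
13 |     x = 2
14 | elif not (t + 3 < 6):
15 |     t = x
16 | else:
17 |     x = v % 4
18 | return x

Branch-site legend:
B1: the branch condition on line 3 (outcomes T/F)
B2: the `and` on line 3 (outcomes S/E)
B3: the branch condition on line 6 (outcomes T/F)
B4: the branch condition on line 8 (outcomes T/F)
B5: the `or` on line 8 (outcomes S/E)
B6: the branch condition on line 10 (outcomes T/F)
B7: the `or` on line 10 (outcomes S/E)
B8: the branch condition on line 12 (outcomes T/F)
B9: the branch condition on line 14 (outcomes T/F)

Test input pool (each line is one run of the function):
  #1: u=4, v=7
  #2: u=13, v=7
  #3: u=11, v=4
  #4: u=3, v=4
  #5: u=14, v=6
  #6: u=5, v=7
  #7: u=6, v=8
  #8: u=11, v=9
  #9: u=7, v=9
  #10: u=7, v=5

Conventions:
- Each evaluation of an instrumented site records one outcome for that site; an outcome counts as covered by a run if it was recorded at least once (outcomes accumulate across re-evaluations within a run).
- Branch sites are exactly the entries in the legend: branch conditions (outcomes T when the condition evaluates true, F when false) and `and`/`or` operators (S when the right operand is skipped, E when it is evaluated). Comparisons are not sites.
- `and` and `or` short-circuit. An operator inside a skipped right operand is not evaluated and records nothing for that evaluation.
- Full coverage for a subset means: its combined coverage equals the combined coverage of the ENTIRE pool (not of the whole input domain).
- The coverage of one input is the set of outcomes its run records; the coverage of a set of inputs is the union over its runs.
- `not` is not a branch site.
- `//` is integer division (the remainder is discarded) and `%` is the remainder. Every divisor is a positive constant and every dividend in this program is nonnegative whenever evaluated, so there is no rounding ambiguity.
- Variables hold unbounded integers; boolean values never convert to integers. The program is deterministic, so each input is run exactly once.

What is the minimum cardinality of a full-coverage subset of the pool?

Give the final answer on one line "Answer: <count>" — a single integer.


input #1 (u=4, v=7): events B2->S, B1->F, B3->T, B7->S, B6->T, B8->F, B9->T; covers B1=F, B2=S, B3=T, B6=T, B7=S, B8=F, B9=T
input #2 (u=13, v=7): events B2->S, B1->F, B3->T, B7->S, B6->T, B8->F, B9->T; covers B1=F, B2=S, B3=T, B6=T, B7=S, B8=F, B9=T
input #3 (u=11, v=4): events B2->S, B1->F, B3->T, B7->S, B6->T, B8->F, B9->T; covers B1=F, B2=S, B3=T, B6=T, B7=S, B8=F, B9=T
input #4 (u=3, v=4): events B2->S, B1->F, B3->F, B5->S, B4->T, B7->S, B6->T, B8->F, B9->F; covers B1=F, B2=S, B3=F, B4=T, B5=S, B6=T, B7=S, B8=F, B9=F
input #5 (u=14, v=6): events B2->S, B1->F, B3->T, B7->E, B6->T, B8->F, B9->F; covers B1=F, B2=S, B3=T, B6=T, B7=E, B8=F, B9=F
input #6 (u=5, v=7): events B2->S, B1->F, B3->T, B7->S, B6->T, B8->F, B9->T; covers B1=F, B2=S, B3=T, B6=T, B7=S, B8=F, B9=T
input #7 (u=6, v=8): events B2->E, B1->F, B3->T, B7->S, B6->T, B8->F, B9->T; covers B1=F, B2=E, B3=T, B6=T, B7=S, B8=F, B9=T
input #8 (u=11, v=9): events B2->E, B1->T, B3->T, B7->E, B6->T, B8->F, B9->T; covers B1=T, B2=E, B3=T, B6=T, B7=E, B8=F, B9=T
input #9 (u=7, v=9): events B2->E, B1->T, B3->F, B5->E, B4->F, B7->E, B6->T, B8->F, B9->F; covers B1=T, B2=E, B3=F, B4=F, B5=E, B6=T, B7=E, B8=F, B9=F
input #10 (u=7, v=5): events B2->S, B1->F, B3->T, B7->E, B6->T, B8->F, B9->F; covers B1=F, B2=S, B3=T, B6=T, B7=E, B8=F, B9=F
the full pool covers 16 outcomes: B1=T, B1=F, B2=S, B2=E, B3=T, B3=F, B4=T, B4=F, B5=S, B5=E, B6=T, B7=S, B7=E, B8=F, B9=T, B9=F
checked all size-1 subsets: none covers 16 outcomes (max 9/16)
checked all size-2 subsets: none covers 16 outcomes (max 14/16)
inputs {1, 4, 9} (size 3) cover everything; no size-3 subset with a lexicographically smaller index list covers all 16
Answer: 3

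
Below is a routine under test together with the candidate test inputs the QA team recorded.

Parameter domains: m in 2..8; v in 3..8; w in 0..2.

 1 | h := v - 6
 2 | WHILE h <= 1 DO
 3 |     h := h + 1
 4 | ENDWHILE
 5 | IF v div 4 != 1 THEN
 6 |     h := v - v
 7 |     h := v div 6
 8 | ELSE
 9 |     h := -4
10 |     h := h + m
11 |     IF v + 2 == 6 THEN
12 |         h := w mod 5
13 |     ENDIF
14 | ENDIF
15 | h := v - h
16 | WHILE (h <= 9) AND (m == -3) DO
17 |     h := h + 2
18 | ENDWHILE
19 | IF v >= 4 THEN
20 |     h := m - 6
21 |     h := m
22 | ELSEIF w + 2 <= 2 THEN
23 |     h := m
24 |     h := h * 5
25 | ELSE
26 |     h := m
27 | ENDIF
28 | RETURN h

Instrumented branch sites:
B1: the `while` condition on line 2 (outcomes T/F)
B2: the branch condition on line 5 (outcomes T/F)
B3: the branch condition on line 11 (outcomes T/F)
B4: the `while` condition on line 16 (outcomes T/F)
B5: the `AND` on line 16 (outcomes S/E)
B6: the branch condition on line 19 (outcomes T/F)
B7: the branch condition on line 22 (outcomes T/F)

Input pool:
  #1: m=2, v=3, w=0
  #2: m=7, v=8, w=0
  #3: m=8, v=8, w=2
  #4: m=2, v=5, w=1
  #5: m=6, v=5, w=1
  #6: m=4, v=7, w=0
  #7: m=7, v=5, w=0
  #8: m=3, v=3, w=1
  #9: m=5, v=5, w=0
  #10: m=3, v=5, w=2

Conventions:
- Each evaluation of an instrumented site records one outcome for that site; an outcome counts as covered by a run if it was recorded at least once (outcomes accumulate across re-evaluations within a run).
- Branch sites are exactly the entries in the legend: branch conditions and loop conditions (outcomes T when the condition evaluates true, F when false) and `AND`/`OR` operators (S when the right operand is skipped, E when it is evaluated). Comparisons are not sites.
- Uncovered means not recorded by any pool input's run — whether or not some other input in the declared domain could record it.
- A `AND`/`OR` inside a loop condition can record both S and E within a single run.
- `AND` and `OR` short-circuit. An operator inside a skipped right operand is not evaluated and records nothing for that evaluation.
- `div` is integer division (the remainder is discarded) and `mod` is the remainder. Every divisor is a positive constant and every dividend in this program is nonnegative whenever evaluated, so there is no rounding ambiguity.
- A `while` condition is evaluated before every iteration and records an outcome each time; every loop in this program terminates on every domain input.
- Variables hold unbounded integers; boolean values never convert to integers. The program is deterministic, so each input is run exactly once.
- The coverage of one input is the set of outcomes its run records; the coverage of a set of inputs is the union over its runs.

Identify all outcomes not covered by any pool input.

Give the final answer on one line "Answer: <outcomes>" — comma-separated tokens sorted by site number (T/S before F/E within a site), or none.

input #1 (m=2, v=3, w=0): events B1->T, B1->T, B1->T, B1->T, B1->T, B1->F, B2->T, B5->E, B4->F, B6->F, B7->T; covers B1=T, B1=F, B2=T, B4=F, B5=E, B6=F, B7=T
input #2 (m=7, v=8, w=0): events B1->F, B2->T, B5->E, B4->F, B6->T; covers B1=F, B2=T, B4=F, B5=E, B6=T
input #3 (m=8, v=8, w=2): events B1->F, B2->T, B5->E, B4->F, B6->T; covers B1=F, B2=T, B4=F, B5=E, B6=T
input #4 (m=2, v=5, w=1): events B1->T, B1->T, B1->T, B1->F, B2->F, B3->F, B5->E, B4->F, B6->T; covers B1=T, B1=F, B2=F, B3=F, B4=F, B5=E, B6=T
input #5 (m=6, v=5, w=1): events B1->T, B1->T, B1->T, B1->F, B2->F, B3->F, B5->E, B4->F, B6->T; covers B1=T, B1=F, B2=F, B3=F, B4=F, B5=E, B6=T
input #6 (m=4, v=7, w=0): events B1->T, B1->F, B2->F, B3->F, B5->E, B4->F, B6->T; covers B1=T, B1=F, B2=F, B3=F, B4=F, B5=E, B6=T
input #7 (m=7, v=5, w=0): events B1->T, B1->T, B1->T, B1->F, B2->F, B3->F, B5->E, B4->F, B6->T; covers B1=T, B1=F, B2=F, B3=F, B4=F, B5=E, B6=T
input #8 (m=3, v=3, w=1): events B1->T, B1->T, B1->T, B1->T, B1->T, B1->F, B2->T, B5->E, B4->F, B6->F, B7->F; covers B1=T, B1=F, B2=T, B4=F, B5=E, B6=F, B7=F
input #9 (m=5, v=5, w=0): events B1->T, B1->T, B1->T, B1->F, B2->F, B3->F, B5->E, B4->F, B6->T; covers B1=T, B1=F, B2=F, B3=F, B4=F, B5=E, B6=T
input #10 (m=3, v=5, w=2): events B1->T, B1->T, B1->T, B1->F, B2->F, B3->F, B5->E, B4->F, B6->T; covers B1=T, B1=F, B2=F, B3=F, B4=F, B5=E, B6=T
union over the pool: B1=T, B1=F, B2=T, B2=F, B3=F, B4=F, B5=E, B6=T, B6=F, B7=T, B7=F
uncovered (3 of 14): B3=T, B4=T, B5=S

Answer: B3=T, B4=T, B5=S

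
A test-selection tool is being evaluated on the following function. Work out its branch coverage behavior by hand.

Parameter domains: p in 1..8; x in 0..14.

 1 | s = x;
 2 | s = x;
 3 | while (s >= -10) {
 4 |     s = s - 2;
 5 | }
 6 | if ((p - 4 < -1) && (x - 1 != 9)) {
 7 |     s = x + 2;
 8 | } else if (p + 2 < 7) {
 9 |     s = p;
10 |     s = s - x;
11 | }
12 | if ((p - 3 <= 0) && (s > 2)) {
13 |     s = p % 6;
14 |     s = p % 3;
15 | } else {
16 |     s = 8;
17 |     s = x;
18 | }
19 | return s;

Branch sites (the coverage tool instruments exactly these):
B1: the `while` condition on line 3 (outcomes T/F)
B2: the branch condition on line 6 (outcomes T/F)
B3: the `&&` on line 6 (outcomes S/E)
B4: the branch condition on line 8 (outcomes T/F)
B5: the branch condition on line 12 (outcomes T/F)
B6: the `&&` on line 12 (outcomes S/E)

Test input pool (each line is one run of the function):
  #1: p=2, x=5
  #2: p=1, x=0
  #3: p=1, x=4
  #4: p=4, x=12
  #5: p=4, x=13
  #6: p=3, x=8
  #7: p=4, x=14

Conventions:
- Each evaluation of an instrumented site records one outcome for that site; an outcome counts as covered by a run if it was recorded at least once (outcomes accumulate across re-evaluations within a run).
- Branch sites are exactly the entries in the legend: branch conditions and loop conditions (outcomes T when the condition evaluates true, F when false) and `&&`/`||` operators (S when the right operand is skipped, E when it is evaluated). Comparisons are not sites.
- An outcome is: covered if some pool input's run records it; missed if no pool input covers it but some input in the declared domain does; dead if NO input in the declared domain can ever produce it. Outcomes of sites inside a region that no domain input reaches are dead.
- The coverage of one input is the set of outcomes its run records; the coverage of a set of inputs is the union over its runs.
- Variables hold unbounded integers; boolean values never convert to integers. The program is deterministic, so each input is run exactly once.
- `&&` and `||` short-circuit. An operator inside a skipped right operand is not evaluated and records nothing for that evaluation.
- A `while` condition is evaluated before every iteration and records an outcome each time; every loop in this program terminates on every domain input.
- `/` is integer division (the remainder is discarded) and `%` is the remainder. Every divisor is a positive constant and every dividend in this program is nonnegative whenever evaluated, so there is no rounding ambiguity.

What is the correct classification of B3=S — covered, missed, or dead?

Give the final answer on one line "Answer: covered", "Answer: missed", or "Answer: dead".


B3=S is recorded by pool input(s) 4, 5, 6, 7 -> covered
Answer: covered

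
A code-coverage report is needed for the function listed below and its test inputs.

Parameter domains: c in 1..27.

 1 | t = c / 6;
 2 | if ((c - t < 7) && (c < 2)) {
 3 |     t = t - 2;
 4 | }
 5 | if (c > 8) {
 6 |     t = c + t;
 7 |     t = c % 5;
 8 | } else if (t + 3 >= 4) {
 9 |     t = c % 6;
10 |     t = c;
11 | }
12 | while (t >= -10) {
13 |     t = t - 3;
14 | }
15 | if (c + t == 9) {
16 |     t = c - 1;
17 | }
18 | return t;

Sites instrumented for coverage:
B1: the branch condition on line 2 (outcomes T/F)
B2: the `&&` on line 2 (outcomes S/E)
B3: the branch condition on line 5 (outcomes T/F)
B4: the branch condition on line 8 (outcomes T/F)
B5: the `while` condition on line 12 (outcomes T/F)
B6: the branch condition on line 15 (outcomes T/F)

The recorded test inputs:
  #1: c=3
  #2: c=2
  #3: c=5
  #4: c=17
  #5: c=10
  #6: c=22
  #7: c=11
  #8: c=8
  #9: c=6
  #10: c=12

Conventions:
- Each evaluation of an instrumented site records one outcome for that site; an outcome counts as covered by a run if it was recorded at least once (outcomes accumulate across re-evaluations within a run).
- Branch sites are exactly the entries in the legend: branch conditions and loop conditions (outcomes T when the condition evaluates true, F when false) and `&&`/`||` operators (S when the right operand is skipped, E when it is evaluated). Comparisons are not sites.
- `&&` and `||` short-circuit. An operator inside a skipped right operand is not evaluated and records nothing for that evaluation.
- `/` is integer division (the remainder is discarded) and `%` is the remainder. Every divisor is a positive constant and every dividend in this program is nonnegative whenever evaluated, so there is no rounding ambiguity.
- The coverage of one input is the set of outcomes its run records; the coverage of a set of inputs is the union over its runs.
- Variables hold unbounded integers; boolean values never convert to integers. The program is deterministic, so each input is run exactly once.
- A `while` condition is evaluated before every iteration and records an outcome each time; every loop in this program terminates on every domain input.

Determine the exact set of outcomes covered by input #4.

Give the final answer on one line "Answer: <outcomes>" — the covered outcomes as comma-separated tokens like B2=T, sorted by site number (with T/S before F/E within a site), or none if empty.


Running input #4 (c=17), event by event:
  B2->S, B1->F, B3->T, B5->T, B5->T, B5->T, B5->T, B5->T, B5->F, B6->F
as a set, this run covers: B1=F, B2=S, B3=T, B5=T, B5=F, B6=F
Answer: B1=F, B2=S, B3=T, B5=T, B5=F, B6=F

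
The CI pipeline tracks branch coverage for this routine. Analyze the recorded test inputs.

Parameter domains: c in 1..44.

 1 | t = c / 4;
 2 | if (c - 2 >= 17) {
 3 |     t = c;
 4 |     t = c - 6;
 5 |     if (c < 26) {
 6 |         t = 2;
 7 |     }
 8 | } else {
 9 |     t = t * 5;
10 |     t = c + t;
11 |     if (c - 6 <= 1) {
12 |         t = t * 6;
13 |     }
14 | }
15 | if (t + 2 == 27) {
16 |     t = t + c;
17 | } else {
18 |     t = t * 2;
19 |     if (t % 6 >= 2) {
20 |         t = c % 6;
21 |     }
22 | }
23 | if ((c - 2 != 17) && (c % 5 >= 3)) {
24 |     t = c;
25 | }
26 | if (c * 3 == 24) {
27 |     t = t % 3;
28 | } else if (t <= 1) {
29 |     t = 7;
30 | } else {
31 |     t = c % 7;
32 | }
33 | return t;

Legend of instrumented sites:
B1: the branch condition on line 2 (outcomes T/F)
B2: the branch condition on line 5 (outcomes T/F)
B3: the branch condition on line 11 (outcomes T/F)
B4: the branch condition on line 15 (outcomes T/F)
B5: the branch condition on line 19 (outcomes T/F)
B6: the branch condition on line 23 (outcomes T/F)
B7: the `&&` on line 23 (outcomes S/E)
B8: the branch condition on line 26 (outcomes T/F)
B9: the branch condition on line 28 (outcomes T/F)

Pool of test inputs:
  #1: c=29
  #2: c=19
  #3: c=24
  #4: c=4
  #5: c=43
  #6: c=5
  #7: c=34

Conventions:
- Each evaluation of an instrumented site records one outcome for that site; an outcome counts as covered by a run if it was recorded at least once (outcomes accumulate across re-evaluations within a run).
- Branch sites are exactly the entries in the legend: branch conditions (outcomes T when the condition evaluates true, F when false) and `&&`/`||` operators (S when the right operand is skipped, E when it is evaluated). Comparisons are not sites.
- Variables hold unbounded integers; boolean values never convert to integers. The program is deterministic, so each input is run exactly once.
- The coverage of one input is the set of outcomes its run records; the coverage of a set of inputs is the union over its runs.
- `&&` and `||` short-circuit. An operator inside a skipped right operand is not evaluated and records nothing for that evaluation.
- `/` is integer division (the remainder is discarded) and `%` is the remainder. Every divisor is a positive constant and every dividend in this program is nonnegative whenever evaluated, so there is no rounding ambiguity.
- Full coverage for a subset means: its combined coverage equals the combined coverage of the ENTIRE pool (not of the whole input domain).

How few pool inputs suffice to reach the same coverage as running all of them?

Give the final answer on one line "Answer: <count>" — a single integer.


test 1 (c=29) fires B1->T, B2->F, B4->F, B5->T, B7->E, B6->T, B8->F, B9->F; hits B1=T, B2=F, B4=F, B5=T, B6=T, B7=E, B8=F, B9=F
test 2 (c=19) fires B1->T, B2->T, B4->F, B5->T, B7->S, B6->F, B8->F, B9->T; hits B1=T, B2=T, B4=F, B5=T, B6=F, B7=S, B8=F, B9=T
test 3 (c=24) fires B1->T, B2->T, B4->F, B5->T, B7->E, B6->T, B8->F, B9->F; hits B1=T, B2=T, B4=F, B5=T, B6=T, B7=E, B8=F, B9=F
test 4 (c=4) fires B1->F, B3->T, B4->F, B5->F, B7->E, B6->T, B8->F, B9->F; hits B1=F, B3=T, B4=F, B5=F, B6=T, B7=E, B8=F, B9=F
test 5 (c=43) fires B1->T, B2->F, B4->F, B5->T, B7->E, B6->T, B8->F, B9->F; hits B1=T, B2=F, B4=F, B5=T, B6=T, B7=E, B8=F, B9=F
test 6 (c=5) fires B1->F, B3->T, B4->F, B5->F, B7->E, B6->F, B8->F, B9->F; hits B1=F, B3=T, B4=F, B5=F, B6=F, B7=E, B8=F, B9=F
test 7 (c=34) fires B1->T, B2->F, B4->F, B5->T, B7->E, B6->T, B8->F, B9->F; hits B1=T, B2=F, B4=F, B5=T, B6=T, B7=E, B8=F, B9=F
together the pool reaches 15 outcomes: B1=T, B1=F, B2=T, B2=F, B3=T, B4=F, B5=T, B5=F, B6=T, B6=F, B7=S, B7=E, B8=F, B9=T, B9=F
size 1 is not enough: best union over all size-1 subsets is 8/15
size 2 is not enough: best union over all size-2 subsets is 14/15
the canonical winner is {1, 2, 4}: size 3, full 15-outcome coverage, earliest index list among size-3 covers
Answer: 3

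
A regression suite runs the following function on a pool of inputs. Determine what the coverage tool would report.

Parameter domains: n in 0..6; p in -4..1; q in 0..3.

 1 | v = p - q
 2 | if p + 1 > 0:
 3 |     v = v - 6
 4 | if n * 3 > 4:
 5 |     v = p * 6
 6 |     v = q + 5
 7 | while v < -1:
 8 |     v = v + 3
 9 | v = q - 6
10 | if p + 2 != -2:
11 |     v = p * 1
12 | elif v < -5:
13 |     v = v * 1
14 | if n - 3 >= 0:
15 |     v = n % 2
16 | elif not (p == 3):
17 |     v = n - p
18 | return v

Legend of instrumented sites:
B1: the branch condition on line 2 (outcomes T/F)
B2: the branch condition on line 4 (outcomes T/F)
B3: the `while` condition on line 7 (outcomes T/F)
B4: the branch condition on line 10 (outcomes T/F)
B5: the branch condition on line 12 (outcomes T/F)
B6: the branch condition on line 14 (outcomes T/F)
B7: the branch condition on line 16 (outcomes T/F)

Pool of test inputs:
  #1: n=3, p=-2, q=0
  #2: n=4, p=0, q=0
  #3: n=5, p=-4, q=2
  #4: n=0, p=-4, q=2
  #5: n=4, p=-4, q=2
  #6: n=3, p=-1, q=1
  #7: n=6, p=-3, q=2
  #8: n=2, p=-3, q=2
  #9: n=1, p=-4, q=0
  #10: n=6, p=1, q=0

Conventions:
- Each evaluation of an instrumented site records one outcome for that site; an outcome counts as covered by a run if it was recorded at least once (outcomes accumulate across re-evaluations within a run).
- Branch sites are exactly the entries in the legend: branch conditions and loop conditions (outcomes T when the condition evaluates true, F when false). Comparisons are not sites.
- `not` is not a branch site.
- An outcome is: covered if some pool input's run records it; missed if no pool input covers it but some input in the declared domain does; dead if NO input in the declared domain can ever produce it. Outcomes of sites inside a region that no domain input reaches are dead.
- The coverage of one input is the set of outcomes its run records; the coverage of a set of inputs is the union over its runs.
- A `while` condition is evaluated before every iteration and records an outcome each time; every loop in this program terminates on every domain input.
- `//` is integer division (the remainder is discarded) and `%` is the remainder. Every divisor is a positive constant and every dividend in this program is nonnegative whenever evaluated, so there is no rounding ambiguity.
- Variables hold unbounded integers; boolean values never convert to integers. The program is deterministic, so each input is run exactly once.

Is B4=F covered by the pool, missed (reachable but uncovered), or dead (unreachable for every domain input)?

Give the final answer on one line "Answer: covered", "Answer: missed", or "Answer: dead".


B4=F is recorded by pool input(s) 3, 4, 5, 9 -> covered
Answer: covered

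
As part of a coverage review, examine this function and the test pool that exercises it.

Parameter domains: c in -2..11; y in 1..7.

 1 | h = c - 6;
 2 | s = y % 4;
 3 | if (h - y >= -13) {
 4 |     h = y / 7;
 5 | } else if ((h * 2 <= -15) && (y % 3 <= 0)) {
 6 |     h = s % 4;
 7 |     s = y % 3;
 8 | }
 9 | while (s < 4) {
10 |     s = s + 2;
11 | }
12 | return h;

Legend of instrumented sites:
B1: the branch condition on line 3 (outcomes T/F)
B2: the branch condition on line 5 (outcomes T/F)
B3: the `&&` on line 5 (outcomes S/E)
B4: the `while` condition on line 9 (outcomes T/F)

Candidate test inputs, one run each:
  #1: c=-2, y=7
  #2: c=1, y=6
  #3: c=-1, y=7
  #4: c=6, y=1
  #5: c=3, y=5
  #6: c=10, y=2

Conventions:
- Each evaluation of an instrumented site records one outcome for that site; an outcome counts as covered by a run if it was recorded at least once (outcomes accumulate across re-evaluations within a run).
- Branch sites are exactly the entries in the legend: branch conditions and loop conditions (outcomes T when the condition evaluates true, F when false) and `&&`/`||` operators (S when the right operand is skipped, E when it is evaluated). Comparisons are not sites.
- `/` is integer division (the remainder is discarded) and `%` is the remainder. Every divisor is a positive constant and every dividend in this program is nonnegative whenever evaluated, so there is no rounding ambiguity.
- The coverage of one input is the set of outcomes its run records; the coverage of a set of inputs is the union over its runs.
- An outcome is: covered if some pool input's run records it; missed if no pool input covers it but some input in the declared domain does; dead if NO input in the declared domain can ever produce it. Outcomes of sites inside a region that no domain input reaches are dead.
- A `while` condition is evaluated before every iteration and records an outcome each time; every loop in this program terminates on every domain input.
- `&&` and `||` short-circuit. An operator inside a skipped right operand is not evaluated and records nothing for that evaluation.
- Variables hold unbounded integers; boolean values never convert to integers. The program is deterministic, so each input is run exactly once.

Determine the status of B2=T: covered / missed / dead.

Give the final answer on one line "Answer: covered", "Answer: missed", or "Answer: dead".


no pool input records B2=T
but domain input (c=-2, y=6) does record it -> reachable, so missed
Answer: missed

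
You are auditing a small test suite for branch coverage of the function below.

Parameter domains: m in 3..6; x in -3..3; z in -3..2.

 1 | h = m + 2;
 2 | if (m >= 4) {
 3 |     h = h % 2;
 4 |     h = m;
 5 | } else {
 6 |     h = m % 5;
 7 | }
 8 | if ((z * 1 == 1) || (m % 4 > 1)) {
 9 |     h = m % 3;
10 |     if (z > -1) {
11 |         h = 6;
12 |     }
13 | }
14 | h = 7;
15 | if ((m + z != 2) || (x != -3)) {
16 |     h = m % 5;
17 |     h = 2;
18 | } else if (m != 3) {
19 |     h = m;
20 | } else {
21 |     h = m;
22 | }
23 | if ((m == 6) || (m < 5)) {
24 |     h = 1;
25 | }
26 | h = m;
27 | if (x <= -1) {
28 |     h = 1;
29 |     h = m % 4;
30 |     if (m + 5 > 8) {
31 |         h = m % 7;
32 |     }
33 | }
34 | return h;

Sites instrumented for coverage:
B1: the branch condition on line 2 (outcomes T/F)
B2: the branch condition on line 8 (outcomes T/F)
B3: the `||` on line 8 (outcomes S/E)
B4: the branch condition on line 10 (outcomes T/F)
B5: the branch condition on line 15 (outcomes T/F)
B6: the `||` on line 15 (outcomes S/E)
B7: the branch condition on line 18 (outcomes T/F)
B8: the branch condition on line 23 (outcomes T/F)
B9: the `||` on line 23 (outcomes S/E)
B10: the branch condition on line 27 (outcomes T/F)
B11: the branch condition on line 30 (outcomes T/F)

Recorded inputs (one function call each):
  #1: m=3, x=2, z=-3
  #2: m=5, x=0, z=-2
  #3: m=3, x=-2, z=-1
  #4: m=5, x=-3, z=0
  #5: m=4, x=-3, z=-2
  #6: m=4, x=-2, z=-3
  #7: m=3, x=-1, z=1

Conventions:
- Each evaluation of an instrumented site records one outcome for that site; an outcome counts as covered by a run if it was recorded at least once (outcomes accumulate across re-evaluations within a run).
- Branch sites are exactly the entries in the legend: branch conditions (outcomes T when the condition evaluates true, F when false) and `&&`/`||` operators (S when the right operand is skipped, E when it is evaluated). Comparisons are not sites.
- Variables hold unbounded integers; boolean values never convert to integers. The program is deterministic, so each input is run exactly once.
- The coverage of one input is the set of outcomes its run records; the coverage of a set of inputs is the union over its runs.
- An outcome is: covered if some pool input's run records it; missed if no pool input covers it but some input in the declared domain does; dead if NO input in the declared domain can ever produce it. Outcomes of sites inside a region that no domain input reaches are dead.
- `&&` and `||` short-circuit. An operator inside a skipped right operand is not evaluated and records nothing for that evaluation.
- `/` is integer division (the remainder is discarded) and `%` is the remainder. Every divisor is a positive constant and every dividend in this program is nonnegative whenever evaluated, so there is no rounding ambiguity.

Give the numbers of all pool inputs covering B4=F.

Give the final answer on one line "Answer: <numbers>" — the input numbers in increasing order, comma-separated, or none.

input #1 (m=3, x=2, z=-3): produces B4=F
input #2 (m=5, x=0, z=-2): does not produce B4=F
input #3 (m=3, x=-2, z=-1): produces B4=F
input #4 (m=5, x=-3, z=0): does not produce B4=F
input #5 (m=4, x=-3, z=-2): does not produce B4=F
input #6 (m=4, x=-2, z=-3): does not produce B4=F
input #7 (m=3, x=-1, z=1): does not produce B4=F

Answer: 1, 3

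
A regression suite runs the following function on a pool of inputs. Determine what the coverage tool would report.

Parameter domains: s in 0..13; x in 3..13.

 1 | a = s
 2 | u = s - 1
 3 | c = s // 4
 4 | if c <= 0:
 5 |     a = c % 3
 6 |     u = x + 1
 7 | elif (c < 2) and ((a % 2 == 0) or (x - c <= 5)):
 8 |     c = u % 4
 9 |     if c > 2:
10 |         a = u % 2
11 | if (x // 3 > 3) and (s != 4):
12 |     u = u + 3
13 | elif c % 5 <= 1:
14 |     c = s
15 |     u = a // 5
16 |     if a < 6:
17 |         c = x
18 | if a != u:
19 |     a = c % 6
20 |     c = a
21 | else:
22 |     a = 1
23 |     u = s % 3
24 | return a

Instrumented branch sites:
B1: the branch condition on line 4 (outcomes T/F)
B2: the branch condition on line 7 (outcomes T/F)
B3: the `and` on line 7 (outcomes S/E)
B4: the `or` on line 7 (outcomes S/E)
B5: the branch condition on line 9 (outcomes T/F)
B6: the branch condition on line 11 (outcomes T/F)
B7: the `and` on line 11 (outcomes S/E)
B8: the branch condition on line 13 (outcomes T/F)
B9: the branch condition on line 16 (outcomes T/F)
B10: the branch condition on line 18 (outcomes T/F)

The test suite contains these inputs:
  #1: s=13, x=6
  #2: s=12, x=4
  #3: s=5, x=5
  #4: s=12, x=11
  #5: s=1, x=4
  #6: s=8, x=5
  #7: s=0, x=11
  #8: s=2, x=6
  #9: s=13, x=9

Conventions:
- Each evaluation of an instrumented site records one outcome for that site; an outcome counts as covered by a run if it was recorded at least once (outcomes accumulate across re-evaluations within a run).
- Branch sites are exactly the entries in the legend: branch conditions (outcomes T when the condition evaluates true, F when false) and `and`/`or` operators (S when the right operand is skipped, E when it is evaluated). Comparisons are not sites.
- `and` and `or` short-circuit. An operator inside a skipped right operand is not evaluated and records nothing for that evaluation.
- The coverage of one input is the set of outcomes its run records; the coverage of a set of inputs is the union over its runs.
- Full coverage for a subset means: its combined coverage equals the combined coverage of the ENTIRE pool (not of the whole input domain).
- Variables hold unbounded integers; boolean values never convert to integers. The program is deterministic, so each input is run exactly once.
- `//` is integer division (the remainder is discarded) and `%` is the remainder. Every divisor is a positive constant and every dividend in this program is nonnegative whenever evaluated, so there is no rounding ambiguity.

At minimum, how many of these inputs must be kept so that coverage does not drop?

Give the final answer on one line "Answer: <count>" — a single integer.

input #1 (s=13, x=6): events B1->F, B3->S, B2->F, B7->S, B6->F, B8->F, B10->T; covers B1=F, B2=F, B3=S, B6=F, B7=S, B8=F, B10=T
input #2 (s=12, x=4): events B1->F, B3->S, B2->F, B7->S, B6->F, B8->F, B10->T; covers B1=F, B2=F, B3=S, B6=F, B7=S, B8=F, B10=T
input #3 (s=5, x=5): events B1->F, B3->E, B4->E, B2->T, B5->F, B7->S, B6->F, B8->T, B9->T, B10->T; covers B1=F, B2=T, B3=E, B4=E, B5=F, B6=F, B7=S, B8=T, B9=T, B10=T
input #4 (s=12, x=11): events B1->F, B3->S, B2->F, B7->S, B6->F, B8->F, B10->T; covers B1=F, B2=F, B3=S, B6=F, B7=S, B8=F, B10=T
input #5 (s=1, x=4): events B1->T, B7->S, B6->F, B8->T, B9->T, B10->F; covers B1=T, B6=F, B7=S, B8=T, B9=T, B10=F
input #6 (s=8, x=5): events B1->F, B3->S, B2->F, B7->S, B6->F, B8->F, B10->T; covers B1=F, B2=F, B3=S, B6=F, B7=S, B8=F, B10=T
input #7 (s=0, x=11): events B1->T, B7->S, B6->F, B8->T, B9->T, B10->F; covers B1=T, B6=F, B7=S, B8=T, B9=T, B10=F
input #8 (s=2, x=6): events B1->T, B7->S, B6->F, B8->T, B9->T, B10->F; covers B1=T, B6=F, B7=S, B8=T, B9=T, B10=F
input #9 (s=13, x=9): events B1->F, B3->S, B2->F, B7->S, B6->F, B8->F, B10->T; covers B1=F, B2=F, B3=S, B6=F, B7=S, B8=F, B10=T
pool-wide coverage (15 outcomes): B1=T, B1=F, B2=T, B2=F, B3=S, B3=E, B4=E, B5=F, B6=F, B7=S, B8=T, B8=F, B9=T, B10=T, B10=F
size 1 is not enough: best union over all size-1 subsets is 10/15
size 2 is not enough: best union over all size-2 subsets is 13/15
inputs {1, 3, 5} (size 3) cover everything; no size-3 subset with a lexicographically smaller index list covers all 15

Answer: 3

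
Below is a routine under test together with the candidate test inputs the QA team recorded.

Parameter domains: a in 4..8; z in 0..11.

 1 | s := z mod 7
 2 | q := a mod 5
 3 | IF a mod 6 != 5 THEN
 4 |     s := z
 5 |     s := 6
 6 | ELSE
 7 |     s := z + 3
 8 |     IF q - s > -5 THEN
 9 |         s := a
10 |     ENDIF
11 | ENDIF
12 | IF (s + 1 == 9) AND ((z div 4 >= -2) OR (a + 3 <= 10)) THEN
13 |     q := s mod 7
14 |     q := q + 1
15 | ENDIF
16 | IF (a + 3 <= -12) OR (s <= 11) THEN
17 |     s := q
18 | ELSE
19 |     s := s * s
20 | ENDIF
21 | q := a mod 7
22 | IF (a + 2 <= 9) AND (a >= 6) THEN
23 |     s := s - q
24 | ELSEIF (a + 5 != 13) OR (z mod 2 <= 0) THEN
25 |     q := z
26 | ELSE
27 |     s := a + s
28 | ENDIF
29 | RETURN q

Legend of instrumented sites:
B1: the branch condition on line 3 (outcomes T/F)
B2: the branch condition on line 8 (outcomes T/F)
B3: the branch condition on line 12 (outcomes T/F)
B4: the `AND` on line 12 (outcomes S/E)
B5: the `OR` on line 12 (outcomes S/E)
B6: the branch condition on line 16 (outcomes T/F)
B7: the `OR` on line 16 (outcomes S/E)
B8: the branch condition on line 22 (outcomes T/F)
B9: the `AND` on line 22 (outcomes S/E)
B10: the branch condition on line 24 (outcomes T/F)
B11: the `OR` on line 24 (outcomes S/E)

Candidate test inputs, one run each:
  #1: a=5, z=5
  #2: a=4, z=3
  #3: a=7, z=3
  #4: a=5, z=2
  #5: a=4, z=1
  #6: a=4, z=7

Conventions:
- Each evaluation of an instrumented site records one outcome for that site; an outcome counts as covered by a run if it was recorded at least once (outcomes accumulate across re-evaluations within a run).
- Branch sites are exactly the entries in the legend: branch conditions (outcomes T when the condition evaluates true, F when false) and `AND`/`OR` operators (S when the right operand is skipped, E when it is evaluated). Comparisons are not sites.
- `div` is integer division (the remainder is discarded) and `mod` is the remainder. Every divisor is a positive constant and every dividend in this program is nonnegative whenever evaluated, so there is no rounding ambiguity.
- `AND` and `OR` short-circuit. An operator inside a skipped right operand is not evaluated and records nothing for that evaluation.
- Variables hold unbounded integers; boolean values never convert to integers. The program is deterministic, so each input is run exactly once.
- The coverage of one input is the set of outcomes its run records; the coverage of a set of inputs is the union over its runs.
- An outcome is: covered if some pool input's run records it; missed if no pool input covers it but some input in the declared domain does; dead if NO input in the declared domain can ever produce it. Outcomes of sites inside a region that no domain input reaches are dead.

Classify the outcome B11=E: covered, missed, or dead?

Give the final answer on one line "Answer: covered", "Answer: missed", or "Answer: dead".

no pool input records B11=E
but domain input (a=8, z=0) does record it -> reachable, so missed

Answer: missed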